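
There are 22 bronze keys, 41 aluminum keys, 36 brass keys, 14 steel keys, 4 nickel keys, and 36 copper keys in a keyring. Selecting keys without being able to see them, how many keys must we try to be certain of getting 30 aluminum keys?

The worst case draws every non-aluminum key first: 22 + 36 + 14 + 4 + 36 = 112.
The next 30 draws are then forced to be aluminum, giving 112 + 30 = 142.

142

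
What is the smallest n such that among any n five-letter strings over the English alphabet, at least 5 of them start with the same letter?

105

There are 26 possible first letters acting as pigeonholes.
With 26 × 4 = 104 five-letter strings over the English alphabet we could place exactly 4 in each, with no class reaching 5.
One more forces some class to hold 5, so 104 + 1 = 105.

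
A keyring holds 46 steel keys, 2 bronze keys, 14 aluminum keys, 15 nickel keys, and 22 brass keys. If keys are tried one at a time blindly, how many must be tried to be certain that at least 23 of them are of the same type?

Treat the 5 types as pigeonholes.
In the worst case we take at most 22 of each type, but all 2 bronze, all 14 aluminum, and all 15 nickel (fewer than 22), giving 22 + 2 + 14 + 15 + 22 = 75.
One more key then forces some type to 23, so 75 + 1 = 76.

76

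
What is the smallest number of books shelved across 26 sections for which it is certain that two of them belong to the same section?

27

There are 26 sections acting as pigeonholes.
With 26 books we could place one in each, avoiding any repeat.
One more forces some class to hold 2, so 26 + 1 = 27.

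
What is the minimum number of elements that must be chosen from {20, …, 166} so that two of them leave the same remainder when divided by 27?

Group the integers by remainder mod 27; there are 27 residue classes, each nonempty in this range.
Choosing one from each class (27 integers) avoids any shared remainder.
One more choice must repeat a class, so two differ by a multiple of 27. Hence 27 + 1 = 28.

28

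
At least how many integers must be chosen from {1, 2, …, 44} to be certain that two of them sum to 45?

23

Partition {1, …, 44} into 22 pairs: {1,44}, {2,43}, …, {22,23}.
Choosing 22 integers — say the integers 1 through 22 — takes one from each pair and avoids the property.
Choosing 23 forces two into the same pair by pigeonhole, and those sum to 45. So 23.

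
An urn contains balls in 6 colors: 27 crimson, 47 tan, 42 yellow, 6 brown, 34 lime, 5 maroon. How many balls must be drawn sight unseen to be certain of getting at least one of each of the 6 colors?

157

The hardest color to obtain is maroon: we could draw every other ball first — 161 − 5 = 156 balls — without a single maroon one.
The next draw must be maroon, so 156 + 1 = 157.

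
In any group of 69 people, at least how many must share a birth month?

6

The 69 people fall into 12 months of the year.
If each of the 12 months of the year held at most 5, the total would be at most 12 × 5 = 60 < 69, a contradiction.
So at least one holds ⌈69/12⌉ = 6.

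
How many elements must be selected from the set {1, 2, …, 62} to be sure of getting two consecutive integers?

32

Partition {1, …, 62} into 31 pairs: {1,2}, {3,4}, …, {61,62}.
Choosing 31 integers — say the 31 even numbers 2, 4, …, 62 — takes one from each pair and avoids the property.
Choosing 32 forces two into the same pair by pigeonhole, and those are consecutive. So 32.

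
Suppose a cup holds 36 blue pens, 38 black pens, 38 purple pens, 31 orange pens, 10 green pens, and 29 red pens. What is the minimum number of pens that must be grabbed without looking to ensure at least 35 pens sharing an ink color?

173

In the worst case we take at most 34 of each ink color, but all 31 orange, all 10 green, and all 29 red (fewer than 34), giving 34 + 34 + 34 + 31 + 10 + 29 = 172.
One more pen then forces some ink color to 35, so 172 + 1 = 173.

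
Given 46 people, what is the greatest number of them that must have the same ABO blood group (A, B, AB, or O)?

The 46 people fall into 4 ABO blood groups.
If each of the 4 ABO blood groups held at most 11, the total would be at most 4 × 11 = 44 < 46, a contradiction.
So at least one holds ⌈46/4⌉ = 12.

12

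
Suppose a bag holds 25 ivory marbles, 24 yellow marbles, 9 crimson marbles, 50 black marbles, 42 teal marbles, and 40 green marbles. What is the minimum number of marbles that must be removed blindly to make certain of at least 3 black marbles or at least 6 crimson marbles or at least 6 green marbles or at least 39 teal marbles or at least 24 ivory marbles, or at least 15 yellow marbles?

The worst case stops just short of every target: 23 ivory, 14 yellow, 5 crimson, 2 black, 38 teal, 5 green — 23 + 14 + 5 + 2 + 38 + 5 = 87 marbles.
One more marble must push some color to its target, so 87 + 1 = 88.

88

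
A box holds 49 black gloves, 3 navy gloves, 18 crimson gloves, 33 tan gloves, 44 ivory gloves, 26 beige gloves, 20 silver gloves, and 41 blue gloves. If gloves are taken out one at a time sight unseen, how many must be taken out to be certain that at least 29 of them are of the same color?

In the worst case we take at most 28 of each color, but all 3 navy, all 18 crimson, all 26 beige, and all 20 silver (fewer than 28), giving 28 + 3 + 18 + 28 + 28 + 26 + 20 + 28 = 179.
One more glove then forces some color to 29, so 179 + 1 = 180.

180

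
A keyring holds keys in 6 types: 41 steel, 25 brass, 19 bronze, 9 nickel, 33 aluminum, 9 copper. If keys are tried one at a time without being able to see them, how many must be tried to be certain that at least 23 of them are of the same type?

In the worst case we take at most 22 of each type, but all 19 bronze, all 9 nickel, and all 9 copper (fewer than 22), giving 22 + 22 + 19 + 9 + 22 + 9 = 103.
One more key then forces some type to 23, so 103 + 1 = 104.

104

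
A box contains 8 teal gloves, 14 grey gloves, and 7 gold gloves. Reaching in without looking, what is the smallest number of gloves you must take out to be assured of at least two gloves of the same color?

The worst case takes 1 glove of each color without reaching 2 of any: 3 × 1 = 3.
The next glove must bring some color to 2, so 3 + 1 = 4.

4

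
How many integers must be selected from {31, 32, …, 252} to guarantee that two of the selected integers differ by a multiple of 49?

50

Group the integers by remainder mod 49; there are 49 residue classes, each nonempty in this range.
Choosing one from each class (49 integers) avoids any shared remainder.
One more choice must repeat a class, so two differ by a multiple of 49. Hence 49 + 1 = 50.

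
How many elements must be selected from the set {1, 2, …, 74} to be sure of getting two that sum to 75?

38

Partition {1, …, 74} into 37 pairs: {1,74}, {2,73}, …, {37,38}.
Choosing 37 integers — say the integers 1 through 37 — takes one from each pair and avoids the property.
Choosing 38 forces two into the same pair by pigeonhole, and those sum to 75. So 38.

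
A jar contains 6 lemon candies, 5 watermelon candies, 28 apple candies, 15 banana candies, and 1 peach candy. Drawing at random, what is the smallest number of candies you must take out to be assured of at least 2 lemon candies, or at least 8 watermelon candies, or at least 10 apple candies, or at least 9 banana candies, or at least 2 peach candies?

25

Each of the 5 flavors has its own threshold; avoid all of them simultaneously.
The worst case stops just short of every target: 1 lemon, all 5 watermelon, 9 apple, 8 banana, 1 peach — 1 + 5 + 9 + 8 + 1 = 24 candies.
One more candy must push some flavor to its target, so 24 + 1 = 25.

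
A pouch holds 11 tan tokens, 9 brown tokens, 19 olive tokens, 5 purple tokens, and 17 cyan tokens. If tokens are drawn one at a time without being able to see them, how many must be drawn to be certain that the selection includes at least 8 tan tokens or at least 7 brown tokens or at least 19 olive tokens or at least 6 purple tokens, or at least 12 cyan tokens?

The worst case stops just short of every target: 7 tan, 6 brown, 18 olive, 5 purple, 11 cyan — 7 + 6 + 18 + 5 + 11 = 47 tokens.
One more token must push some color to its target, so 47 + 1 = 48.

48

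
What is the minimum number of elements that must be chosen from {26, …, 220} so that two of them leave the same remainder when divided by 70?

71

Use the pigeonhole principle on residue classes: group the integers by remainder mod 70; there are 70 residue classes, each nonempty in this range.
Choosing one from each class (70 integers) avoids any shared remainder.
One more choice must repeat a class, so two differ by a multiple of 70. Hence 70 + 1 = 71.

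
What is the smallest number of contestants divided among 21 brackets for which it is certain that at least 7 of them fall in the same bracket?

There are 21 brackets acting as pigeonholes.
With 21 × 6 = 126 contestants we could place exactly 6 in each, with no class reaching 7.
One more forces some class to hold 7, so 126 + 1 = 127.

127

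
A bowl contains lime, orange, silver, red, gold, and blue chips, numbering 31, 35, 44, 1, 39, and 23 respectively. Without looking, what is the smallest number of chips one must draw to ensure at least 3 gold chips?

The worst case draws every non-gold chip first: 31 + 35 + 44 + 1 + 23 = 134.
The next 3 draws are then forced to be gold, giving 134 + 3 = 137.

137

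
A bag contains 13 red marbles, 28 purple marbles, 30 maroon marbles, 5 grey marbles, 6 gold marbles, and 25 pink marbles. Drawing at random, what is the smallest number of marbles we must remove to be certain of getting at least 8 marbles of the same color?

40

In the worst case we take at most 7 of each color, but all 5 grey and all 6 gold (fewer than 7), giving 7 + 7 + 7 + 5 + 6 + 7 = 39.
One more marble then forces some color to 8, so 39 + 1 = 40.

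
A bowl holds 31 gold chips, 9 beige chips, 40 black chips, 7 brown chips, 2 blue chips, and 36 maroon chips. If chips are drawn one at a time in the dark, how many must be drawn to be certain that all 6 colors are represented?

124

The hardest color to obtain is blue: we could draw every other chip first — 125 − 2 = 123 chips — without a single blue one.
The next draw must be blue, so 123 + 1 = 124.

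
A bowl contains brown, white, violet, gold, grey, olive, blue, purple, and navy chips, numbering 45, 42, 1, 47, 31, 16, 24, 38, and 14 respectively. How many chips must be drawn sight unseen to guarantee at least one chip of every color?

The hardest color to obtain is violet: we could draw every other chip first — 258 − 1 = 257 chips — without a single violet one.
The next draw must be violet, so 257 + 1 = 258.

258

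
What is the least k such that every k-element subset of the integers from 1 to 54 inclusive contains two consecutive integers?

Partition {1, …, 54} into 27 pairs: {1,2}, {3,4}, …, {53,54}.
Choosing 27 integers — say the 27 even numbers 2, 4, …, 54 — takes one from each pair and avoids the property.
Choosing 28 forces two into the same pair by pigeonhole, and those are consecutive. So 28.

28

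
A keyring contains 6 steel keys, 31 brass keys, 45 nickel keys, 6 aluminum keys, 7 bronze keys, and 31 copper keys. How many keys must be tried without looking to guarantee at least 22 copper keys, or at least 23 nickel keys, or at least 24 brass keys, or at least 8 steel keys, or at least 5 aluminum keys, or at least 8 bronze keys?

84

The worst case stops just short of every target: all 6 steel, 23 brass, 22 nickel, 4 aluminum, 7 bronze, 21 copper — 6 + 23 + 22 + 4 + 7 + 21 = 83 keys.
One more key must push some type to its target, so 83 + 1 = 84.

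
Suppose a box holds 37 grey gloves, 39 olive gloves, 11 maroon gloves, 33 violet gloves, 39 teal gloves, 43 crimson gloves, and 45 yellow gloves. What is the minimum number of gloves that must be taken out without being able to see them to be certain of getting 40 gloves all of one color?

Treat the 7 colors as pigeonholes.
In the worst case we take at most 39 of each color, but all 37 grey, all 11 maroon, and all 33 violet (fewer than 39), giving 37 + 39 + 11 + 33 + 39 + 39 + 39 = 237.
One more glove then forces some color to 40, so 237 + 1 = 238.

238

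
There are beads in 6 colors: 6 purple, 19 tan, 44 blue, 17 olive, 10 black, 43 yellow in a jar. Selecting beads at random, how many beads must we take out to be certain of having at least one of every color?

134

The hardest color to obtain is purple: we could draw every other bead first — 139 − 6 = 133 beads — without a single purple one.
The next draw must be purple, so 133 + 1 = 134.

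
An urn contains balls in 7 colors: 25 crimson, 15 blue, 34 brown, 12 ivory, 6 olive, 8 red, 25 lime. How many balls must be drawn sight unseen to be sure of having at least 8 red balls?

125

The worst case draws every non-red ball first: 25 + 15 + 34 + 12 + 6 + 25 = 117.
The next 8 draws are then forced to be red, giving 117 + 8 = 125.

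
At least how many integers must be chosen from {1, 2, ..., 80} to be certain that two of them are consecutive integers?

Partition {1, …, 80} into 40 pairs: {1,2}, {3,4}, …, {79,80}.
Choosing 40 integers — say the 40 even numbers 2, 4, …, 80 — takes one from each pair and avoids the property.
Choosing 41 forces two into the same pair by pigeonhole, and those are consecutive. So 41.

41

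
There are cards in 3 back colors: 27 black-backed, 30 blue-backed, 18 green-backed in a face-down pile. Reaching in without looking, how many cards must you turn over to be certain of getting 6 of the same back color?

The worst case takes 5 cards of each back color without reaching 6 of any: 3 × 5 = 15.
The next card must bring some back color to 6, so 15 + 1 = 16.

16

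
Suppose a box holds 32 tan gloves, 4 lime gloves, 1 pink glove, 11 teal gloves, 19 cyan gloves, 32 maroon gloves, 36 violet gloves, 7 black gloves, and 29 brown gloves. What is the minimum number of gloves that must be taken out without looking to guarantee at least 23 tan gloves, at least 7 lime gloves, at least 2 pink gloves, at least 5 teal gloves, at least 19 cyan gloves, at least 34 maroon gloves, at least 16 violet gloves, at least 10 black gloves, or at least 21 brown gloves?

124

Each of the 9 colors has its own threshold; avoid all of them simultaneously.
The worst case stops just short of every target: 22 tan, all 4 lime, 1 pink, 4 teal, 18 cyan, all 32 maroon, 15 violet, all 7 black, 20 brown — 22 + 4 + 1 + 4 + 18 + 32 + 15 + 7 + 20 = 123 gloves.
One more glove must push some color to its target, so 123 + 1 = 124.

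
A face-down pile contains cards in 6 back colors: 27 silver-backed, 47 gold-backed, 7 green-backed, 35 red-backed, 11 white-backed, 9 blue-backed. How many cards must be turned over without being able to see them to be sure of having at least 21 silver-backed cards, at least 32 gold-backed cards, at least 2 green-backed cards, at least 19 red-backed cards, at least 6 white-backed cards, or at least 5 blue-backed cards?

Each of the 6 back colors has its own threshold; avoid all of them simultaneously.
The worst case stops just short of every target: 20 silver-backed, 31 gold-backed, 1 green-backed, 18 red-backed, 5 white-backed, 4 blue-backed — 20 + 31 + 1 + 18 + 5 + 4 = 79 cards.
One more card must push some back color to its target, so 79 + 1 = 80.

80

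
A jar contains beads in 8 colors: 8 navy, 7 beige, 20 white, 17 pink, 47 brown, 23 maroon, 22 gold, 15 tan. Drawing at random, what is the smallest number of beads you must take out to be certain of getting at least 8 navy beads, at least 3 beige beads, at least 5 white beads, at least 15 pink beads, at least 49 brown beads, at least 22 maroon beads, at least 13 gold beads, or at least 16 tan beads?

123

The worst case stops just short of every target: 7 navy, 2 beige, 4 white, 14 pink, all 47 brown, 21 maroon, 12 gold, 15 tan — 7 + 2 + 4 + 14 + 47 + 21 + 12 + 15 = 122 beads.
One more bead must push some color to its target, so 122 + 1 = 123.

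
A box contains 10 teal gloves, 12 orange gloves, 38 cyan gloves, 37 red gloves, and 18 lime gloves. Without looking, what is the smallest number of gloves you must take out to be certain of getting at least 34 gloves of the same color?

Treat the 5 colors as pigeonholes.
In the worst case we take at most 33 of each color, but all 10 teal, all 12 orange, and all 18 lime (fewer than 33), giving 10 + 12 + 33 + 33 + 18 = 106.
One more glove then forces some color to 34, so 106 + 1 = 107.

107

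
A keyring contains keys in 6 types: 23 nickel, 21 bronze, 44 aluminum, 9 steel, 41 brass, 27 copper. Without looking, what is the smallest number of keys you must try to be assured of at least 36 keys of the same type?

151

In the worst case we take at most 35 of each type, but all 23 nickel, all 21 bronze, all 9 steel, and all 27 copper (fewer than 35), giving 23 + 21 + 35 + 9 + 35 + 27 = 150.
One more key then forces some type to 36, so 150 + 1 = 151.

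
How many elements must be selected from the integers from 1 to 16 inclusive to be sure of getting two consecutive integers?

9

Partition {1, …, 16} into 8 pairs: {1,2}, {3,4}, …, {15,16}.
Choosing 8 integers — say the 8 even numbers 2, 4, …, 16 — takes one from each pair and avoids the property.
Choosing 9 forces two into the same pair by pigeonhole, and those are consecutive. So 9.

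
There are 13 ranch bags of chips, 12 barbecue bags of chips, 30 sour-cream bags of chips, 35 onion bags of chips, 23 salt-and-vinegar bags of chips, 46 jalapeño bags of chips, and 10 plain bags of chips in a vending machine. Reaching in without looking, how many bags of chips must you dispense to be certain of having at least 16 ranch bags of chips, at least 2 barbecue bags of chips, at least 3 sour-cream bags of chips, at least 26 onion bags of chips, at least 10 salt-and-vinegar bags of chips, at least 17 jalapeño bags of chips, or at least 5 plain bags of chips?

71

The worst case stops just short of every target: all 13 ranch, 1 barbecue, 2 sour-cream, 25 onion, 9 salt-and-vinegar, 16 jalapeño, 4 plain — 13 + 1 + 2 + 25 + 9 + 16 + 4 = 70 bags of chips.
One more bag of chips must push some flavor to its target, so 70 + 1 = 71.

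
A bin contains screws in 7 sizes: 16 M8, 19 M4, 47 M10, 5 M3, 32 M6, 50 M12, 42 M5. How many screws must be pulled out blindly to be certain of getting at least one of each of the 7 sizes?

207

The hardest size to obtain is M3: we could draw every other screw first — 211 − 5 = 206 screws — without a single M3 one.
The next draw must be M3, so 206 + 1 = 207.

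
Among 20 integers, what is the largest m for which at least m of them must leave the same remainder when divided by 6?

4

If each of the 6 residue classes modulo 6 held at most 3, the total would be at most 6 × 3 = 18 < 20, a contradiction.
So at least one holds ⌈20/6⌉ = 4.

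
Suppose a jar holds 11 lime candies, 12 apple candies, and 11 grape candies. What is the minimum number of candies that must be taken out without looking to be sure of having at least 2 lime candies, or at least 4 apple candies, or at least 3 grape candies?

7

Each of the 3 flavors has its own threshold; avoid all of them simultaneously.
The worst case stops just short of every target: 1 lime, 3 apple, 2 grape — 1 + 3 + 2 = 6 candies.
One more candy must push some flavor to its target, so 6 + 1 = 7.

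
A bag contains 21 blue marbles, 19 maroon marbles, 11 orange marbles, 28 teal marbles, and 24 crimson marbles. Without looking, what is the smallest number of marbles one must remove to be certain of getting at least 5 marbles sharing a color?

The worst case takes 4 marbles of each color without reaching 5 of any: 5 × 4 = 20.
The next marble must bring some color to 5, so 20 + 1 = 21.

21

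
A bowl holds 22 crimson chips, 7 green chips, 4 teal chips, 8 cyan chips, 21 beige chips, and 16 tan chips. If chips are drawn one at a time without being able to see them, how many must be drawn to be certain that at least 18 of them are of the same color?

70

Treat the 6 colors as pigeonholes.
In the worst case we take at most 17 of each color, but all 7 green, all 4 teal, all 8 cyan, and all 16 tan (fewer than 17), giving 17 + 7 + 4 + 8 + 17 + 16 = 69.
One more chip then forces some color to 18, so 69 + 1 = 70.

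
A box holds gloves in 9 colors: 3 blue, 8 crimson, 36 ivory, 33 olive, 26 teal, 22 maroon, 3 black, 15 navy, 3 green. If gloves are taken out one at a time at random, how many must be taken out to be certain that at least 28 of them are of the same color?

In the worst case we take at most 27 of each color, but all 3 blue, all 8 crimson, all 26 teal, all 22 maroon, all 3 black, all 15 navy, and all 3 green (fewer than 27), giving 3 + 8 + 27 + 27 + 26 + 22 + 3 + 15 + 3 = 134.
One more glove then forces some color to 28, so 134 + 1 = 135.

135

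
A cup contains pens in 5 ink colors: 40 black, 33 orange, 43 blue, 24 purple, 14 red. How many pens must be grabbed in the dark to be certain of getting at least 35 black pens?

The worst case draws every non-black pen first: 33 + 43 + 24 + 14 = 114.
The next 35 draws are then forced to be black, giving 114 + 35 = 149.

149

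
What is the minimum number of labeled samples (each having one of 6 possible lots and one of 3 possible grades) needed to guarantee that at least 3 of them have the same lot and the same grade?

There are 6 × 3 = 18 (lot, grade) combinations acting as pigeonholes.
With 18 × 2 = 36 labeled samples we could place exactly 2 in each, with no (lot, grade) pair reaching 3.
One more forces some (lot, grade) pair to hold 3, so 36 + 1 = 37.

37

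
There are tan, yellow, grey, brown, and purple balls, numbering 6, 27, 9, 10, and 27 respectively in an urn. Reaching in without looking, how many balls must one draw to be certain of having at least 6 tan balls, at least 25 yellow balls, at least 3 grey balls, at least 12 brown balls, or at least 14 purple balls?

The worst case stops just short of every target: 5 tan, 24 yellow, 2 grey, all 10 brown, 13 purple — 5 + 24 + 2 + 10 + 13 = 54 balls.
One more ball must push some color to its target, so 54 + 1 = 55.

55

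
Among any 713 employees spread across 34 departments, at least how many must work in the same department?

21

The 713 employees fall into 34 departments.
If each of the 34 departments held at most 20, the total would be at most 34 × 20 = 680 < 713, a contradiction.
So at least one holds ⌈713/34⌉ = 21.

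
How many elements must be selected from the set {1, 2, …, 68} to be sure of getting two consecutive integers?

Partition {1, …, 68} into 34 pairs: {1,2}, {3,4}, …, {67,68}.
Choosing 34 integers — say the 34 even numbers 2, 4, …, 68 — takes one from each pair and avoids the property.
Choosing 35 forces two into the same pair by pigeonhole, and those are consecutive. So 35.

35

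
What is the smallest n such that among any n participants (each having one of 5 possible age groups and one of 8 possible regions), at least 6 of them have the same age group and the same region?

201

There are 5 × 8 = 40 (age group, region) combinations acting as pigeonholes.
With 40 × 5 = 200 participants we could place exactly 5 in each, with no (age group, region) pair reaching 6.
One more forces some (age group, region) pair to hold 6, so 200 + 1 = 201.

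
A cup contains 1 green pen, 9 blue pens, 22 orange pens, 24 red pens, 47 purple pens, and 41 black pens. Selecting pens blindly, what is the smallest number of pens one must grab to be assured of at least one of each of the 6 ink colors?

The hardest ink color to obtain is green: we could draw every other pen first — 144 − 1 = 143 pens — without a single green one.
The next draw must be green, so 143 + 1 = 144.

144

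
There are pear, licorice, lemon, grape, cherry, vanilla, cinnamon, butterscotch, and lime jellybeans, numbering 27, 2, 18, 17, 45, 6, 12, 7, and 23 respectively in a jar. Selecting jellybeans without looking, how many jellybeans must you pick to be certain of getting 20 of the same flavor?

In the worst case we take at most 19 of each flavor, but all 2 licorice, all 18 lemon, all 17 grape, all 6 vanilla, all 12 cinnamon, and all 7 butterscotch (fewer than 19), giving 19 + 2 + 18 + 17 + 19 + 6 + 12 + 7 + 19 = 119.
One more jellybean then forces some flavor to 20, so 119 + 1 = 120.

120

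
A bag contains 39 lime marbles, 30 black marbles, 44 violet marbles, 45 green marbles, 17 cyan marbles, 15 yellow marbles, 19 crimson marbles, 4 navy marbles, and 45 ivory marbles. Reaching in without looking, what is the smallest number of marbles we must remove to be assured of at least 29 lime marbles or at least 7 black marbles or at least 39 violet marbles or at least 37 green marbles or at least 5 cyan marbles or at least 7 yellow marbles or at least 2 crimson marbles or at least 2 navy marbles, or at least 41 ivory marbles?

161

The worst case stops just short of every target: 28 lime, 6 black, 38 violet, 36 green, 4 cyan, 6 yellow, 1 crimson, 1 navy, 40 ivory — 28 + 6 + 38 + 36 + 4 + 6 + 1 + 1 + 40 = 160 marbles.
One more marble must push some color to its target, so 160 + 1 = 161.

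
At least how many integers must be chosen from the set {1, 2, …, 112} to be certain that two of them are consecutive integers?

Partition {1, …, 112} into 56 pairs: {1,2}, {3,4}, …, {111,112}.
Choosing 56 integers — say the 56 even numbers 2, 4, …, 112 — takes one from each pair and avoids the property.
Choosing 57 forces two into the same pair by pigeonhole, and those are consecutive. So 57.

57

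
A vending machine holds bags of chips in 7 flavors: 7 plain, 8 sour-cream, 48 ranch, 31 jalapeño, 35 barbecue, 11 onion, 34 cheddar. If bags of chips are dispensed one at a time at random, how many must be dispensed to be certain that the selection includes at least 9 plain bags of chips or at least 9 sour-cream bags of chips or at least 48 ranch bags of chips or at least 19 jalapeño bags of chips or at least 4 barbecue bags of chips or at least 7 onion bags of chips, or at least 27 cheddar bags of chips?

116

The worst case stops just short of every target: all 7 plain, 8 sour-cream, 47 ranch, 18 jalapeño, 3 barbecue, 6 onion, 26 cheddar — 7 + 8 + 47 + 18 + 3 + 6 + 26 = 115 bags of chips.
One more bag of chips must push some flavor to its target, so 115 + 1 = 116.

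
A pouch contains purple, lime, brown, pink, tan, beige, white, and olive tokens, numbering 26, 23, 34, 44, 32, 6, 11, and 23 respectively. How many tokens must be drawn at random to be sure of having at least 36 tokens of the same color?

191

In the worst case we take at most 35 of each color, but all 26 purple, all 23 lime, all 34 brown, all 32 tan, all 6 beige, all 11 white, and all 23 olive (fewer than 35), giving 26 + 23 + 34 + 35 + 32 + 6 + 11 + 23 = 190.
One more token then forces some color to 36, so 190 + 1 = 191.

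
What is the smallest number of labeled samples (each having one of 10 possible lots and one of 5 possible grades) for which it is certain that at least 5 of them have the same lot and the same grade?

There are 10 × 5 = 50 (lot, grade) combinations acting as pigeonholes.
With 50 × 4 = 200 labeled samples we could place exactly 4 in each, with no (lot, grade) pair reaching 5.
One more forces some (lot, grade) pair to hold 5, so 200 + 1 = 201.

201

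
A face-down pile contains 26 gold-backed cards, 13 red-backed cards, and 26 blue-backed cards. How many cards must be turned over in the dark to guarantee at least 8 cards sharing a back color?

The worst case takes 7 cards of each back color without reaching 8 of any: 3 × 7 = 21.
The next card must bring some back color to 8, so 21 + 1 = 22.

22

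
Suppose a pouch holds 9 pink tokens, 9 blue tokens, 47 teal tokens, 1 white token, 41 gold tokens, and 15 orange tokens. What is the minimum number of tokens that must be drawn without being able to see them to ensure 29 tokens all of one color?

91

In the worst case we take at most 28 of each color, but all 9 pink, all 9 blue, all 1 white, and all 15 orange (fewer than 28), giving 9 + 9 + 28 + 1 + 28 + 15 = 90.
One more token then forces some color to 29, so 90 + 1 = 91.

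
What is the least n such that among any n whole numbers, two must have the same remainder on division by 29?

30

Two integers differ by a multiple of 29 exactly when they share a remainder mod 29.
There are 29 residue classes mod 29, so 29 integers can all lie in distinct classes.
One more integer must repeat a residue, giving a difference divisible by 29. So n = 29 + 1 = 30.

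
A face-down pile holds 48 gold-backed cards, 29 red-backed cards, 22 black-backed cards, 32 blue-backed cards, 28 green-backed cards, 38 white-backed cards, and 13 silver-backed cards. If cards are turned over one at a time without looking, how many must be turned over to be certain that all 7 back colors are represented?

198

The hardest back color to obtain is silver-backed: we could draw every other card first — 210 − 13 = 197 cards — without a single silver-backed one.
The next draw must be silver-backed, so 197 + 1 = 198.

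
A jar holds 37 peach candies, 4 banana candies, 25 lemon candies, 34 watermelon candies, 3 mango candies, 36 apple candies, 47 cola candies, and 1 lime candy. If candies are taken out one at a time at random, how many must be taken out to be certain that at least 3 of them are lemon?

165

To avoid lemon candies as long as possible, exhaust the other 7 flavors first.
The worst case draws every non-lemon candy first: 37 + 4 + 34 + 3 + 36 + 47 + 1 = 162.
The next 3 draws are then forced to be lemon, giving 162 + 3 = 165.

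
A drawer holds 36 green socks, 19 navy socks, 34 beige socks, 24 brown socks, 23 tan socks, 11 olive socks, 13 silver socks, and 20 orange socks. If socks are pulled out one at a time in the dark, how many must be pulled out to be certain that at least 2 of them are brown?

158

The worst case draws every non-brown sock first: 36 + 19 + 34 + 23 + 11 + 13 + 20 = 156.
The next 2 draws are then forced to be brown, giving 156 + 2 = 158.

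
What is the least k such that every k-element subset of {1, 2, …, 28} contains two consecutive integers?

15

Partition {1, …, 28} into 14 pairs: {1,2}, {3,4}, …, {27,28}.
Choosing 14 integers — say the 14 even numbers 2, 4, …, 28 — takes one from each pair and avoids the property.
Choosing 15 forces two into the same pair by pigeonhole, and those are consecutive. So 15.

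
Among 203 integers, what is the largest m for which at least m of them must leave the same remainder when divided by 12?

The 203 integers fall into 12 residue classes modulo 12.
If each of the 12 residue classes modulo 12 held at most 16, the total would be at most 12 × 16 = 192 < 203, a contradiction.
So at least one holds ⌈203/12⌉ = 17.

17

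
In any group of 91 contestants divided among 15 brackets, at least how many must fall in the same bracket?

7

The 91 contestants fall into 15 brackets.
If each of the 15 brackets held at most 6, the total would be at most 15 × 6 = 90 < 91, a contradiction.
So at least one holds ⌈91/15⌉ = 7.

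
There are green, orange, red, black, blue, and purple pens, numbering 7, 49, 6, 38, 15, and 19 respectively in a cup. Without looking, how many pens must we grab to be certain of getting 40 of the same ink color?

In the worst case we take at most 39 of each ink color, but all 7 green, all 6 red, all 38 black, all 15 blue, and all 19 purple (fewer than 39), giving 7 + 39 + 6 + 38 + 15 + 19 = 124.
One more pen then forces some ink color to 40, so 124 + 1 = 125.

125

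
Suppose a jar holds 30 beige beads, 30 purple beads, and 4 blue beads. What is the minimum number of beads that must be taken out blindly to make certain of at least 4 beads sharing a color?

The worst case takes 3 beads of each color without reaching 4 of any: 3 × 3 = 9.
The next bead must bring some color to 4, so 9 + 1 = 10.

10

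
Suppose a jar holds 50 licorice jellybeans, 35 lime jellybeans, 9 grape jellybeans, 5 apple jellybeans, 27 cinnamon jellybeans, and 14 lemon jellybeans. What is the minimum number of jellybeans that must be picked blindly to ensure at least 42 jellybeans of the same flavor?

132

In the worst case we take at most 41 of each flavor, but all 35 lime, all 9 grape, all 5 apple, all 27 cinnamon, and all 14 lemon (fewer than 41), giving 41 + 35 + 9 + 5 + 27 + 14 = 131.
One more jellybean then forces some flavor to 42, so 131 + 1 = 132.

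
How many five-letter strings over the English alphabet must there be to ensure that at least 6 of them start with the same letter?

131

There are 26 possible first letters acting as pigeonholes.
With 26 × 5 = 130 five-letter strings over the English alphabet we could place exactly 5 in each, with no class reaching 6.
One more forces some class to hold 6, so 130 + 1 = 131.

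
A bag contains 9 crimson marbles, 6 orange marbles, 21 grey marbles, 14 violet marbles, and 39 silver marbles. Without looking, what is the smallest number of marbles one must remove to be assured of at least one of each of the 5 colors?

84

The hardest color to obtain is orange: we could draw every other marble first — 89 − 6 = 83 marbles — without a single orange one.
The next draw must be orange, so 83 + 1 = 84.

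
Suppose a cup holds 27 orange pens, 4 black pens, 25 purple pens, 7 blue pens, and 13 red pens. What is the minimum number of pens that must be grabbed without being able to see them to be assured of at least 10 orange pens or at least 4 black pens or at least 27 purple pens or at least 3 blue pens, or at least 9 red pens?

48

Each of the 5 ink colors has its own threshold; avoid all of them simultaneously.
The worst case stops just short of every target: 9 orange, 3 black, all 25 purple, 2 blue, 8 red — 9 + 3 + 25 + 2 + 8 = 47 pens.
One more pen must push some ink color to its target, so 47 + 1 = 48.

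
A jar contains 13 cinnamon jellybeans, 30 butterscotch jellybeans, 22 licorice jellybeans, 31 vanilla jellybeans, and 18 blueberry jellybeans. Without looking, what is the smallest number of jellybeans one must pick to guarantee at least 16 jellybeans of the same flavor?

Treat the 5 flavors as pigeonholes.
In the worst case we take at most 15 of each flavor, but all 13 cinnamon (fewer than 15), giving 13 + 15 + 15 + 15 + 15 = 73.
One more jellybean then forces some flavor to 16, so 73 + 1 = 74.

74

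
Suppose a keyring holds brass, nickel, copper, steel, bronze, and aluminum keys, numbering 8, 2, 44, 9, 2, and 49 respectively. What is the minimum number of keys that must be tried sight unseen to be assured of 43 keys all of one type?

106

In the worst case we take at most 42 of each type, but all 8 brass, all 2 nickel, all 9 steel, and all 2 bronze (fewer than 42), giving 8 + 2 + 42 + 9 + 2 + 42 = 105.
One more key then forces some type to 43, so 105 + 1 = 106.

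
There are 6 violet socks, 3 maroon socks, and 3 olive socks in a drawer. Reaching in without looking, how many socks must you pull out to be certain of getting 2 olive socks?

11

The worst case draws every non-olive sock first: 6 + 3 = 9.
The next 2 draws are then forced to be olive, giving 9 + 2 = 11.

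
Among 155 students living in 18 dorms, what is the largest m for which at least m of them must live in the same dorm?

9

The 155 students fall into 18 dorms.
If each of the 18 dorms held at most 8, the total would be at most 18 × 8 = 144 < 155, a contradiction.
So at least one holds ⌈155/18⌉ = 9.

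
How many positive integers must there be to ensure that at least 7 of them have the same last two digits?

There are 100 possible two-digit endings acting as pigeonholes.
With 100 × 6 = 600 positive integers we could place exactly 6 in each, with no class reaching 7.
One more forces some class to hold 7, so 600 + 1 = 601.

601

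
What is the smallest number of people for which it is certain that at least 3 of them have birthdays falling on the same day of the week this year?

There are 7 days of the week acting as pigeonholes.
With 7 × 2 = 14 people we could place exactly 2 in each, with no class reaching 3.
One more forces some class to hold 3, so 14 + 1 = 15.

15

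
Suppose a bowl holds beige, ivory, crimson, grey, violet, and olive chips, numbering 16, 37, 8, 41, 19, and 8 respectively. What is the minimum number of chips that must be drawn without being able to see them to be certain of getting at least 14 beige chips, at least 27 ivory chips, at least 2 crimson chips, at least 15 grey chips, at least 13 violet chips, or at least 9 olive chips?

75

Each of the 6 colors has its own threshold; avoid all of them simultaneously.
The worst case stops just short of every target: 13 beige, 26 ivory, 1 crimson, 14 grey, 12 violet, 8 olive — 13 + 26 + 1 + 14 + 12 + 8 = 74 chips.
One more chip must push some color to its target, so 74 + 1 = 75.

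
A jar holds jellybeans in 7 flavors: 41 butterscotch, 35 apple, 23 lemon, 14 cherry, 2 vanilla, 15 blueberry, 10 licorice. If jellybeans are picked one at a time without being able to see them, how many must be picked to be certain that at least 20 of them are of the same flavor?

In the worst case we take at most 19 of each flavor, but all 14 cherry, all 2 vanilla, all 15 blueberry, and all 10 licorice (fewer than 19), giving 19 + 19 + 19 + 14 + 2 + 15 + 10 = 98.
One more jellybean then forces some flavor to 20, so 98 + 1 = 99.

99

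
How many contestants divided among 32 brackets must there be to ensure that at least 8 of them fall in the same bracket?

There are 32 brackets acting as pigeonholes.
With 32 × 7 = 224 contestants we could place exactly 7 in each, with no class reaching 8.
One more forces some class to hold 8, so 224 + 1 = 225.

225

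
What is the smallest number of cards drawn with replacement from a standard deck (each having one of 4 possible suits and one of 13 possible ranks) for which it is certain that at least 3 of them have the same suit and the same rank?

105

There are 4 × 13 = 52 (suit, rank) combinations acting as pigeonholes.
With 52 × 2 = 104 cards drawn with replacement from a standard deck we could place exactly 2 in each, with no (suit, rank) pair reaching 3.
One more forces some (suit, rank) pair to hold 3, so 104 + 1 = 105.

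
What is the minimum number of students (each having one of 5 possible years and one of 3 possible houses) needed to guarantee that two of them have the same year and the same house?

There are 5 × 3 = 15 (year, house) combinations acting as pigeonholes.
With 15 students we could place one in each, avoiding any repeat.
One more forces some (year, house) pair to hold 2, so 15 + 1 = 16.

16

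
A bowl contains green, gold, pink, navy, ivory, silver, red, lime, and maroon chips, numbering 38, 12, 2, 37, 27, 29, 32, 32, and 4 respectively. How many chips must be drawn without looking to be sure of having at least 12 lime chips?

The worst case draws every non-lime chip first: 38 + 12 + 2 + 37 + 27 + 29 + 32 + 4 = 181.
The next 12 draws are then forced to be lime, giving 181 + 12 = 193.

193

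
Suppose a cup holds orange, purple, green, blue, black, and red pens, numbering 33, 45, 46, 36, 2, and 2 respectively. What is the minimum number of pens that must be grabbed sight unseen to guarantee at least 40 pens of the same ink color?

In the worst case we take at most 39 of each ink color, but all 33 orange, all 36 blue, all 2 black, and all 2 red (fewer than 39), giving 33 + 39 + 39 + 36 + 2 + 2 = 151.
One more pen then forces some ink color to 40, so 151 + 1 = 152.

152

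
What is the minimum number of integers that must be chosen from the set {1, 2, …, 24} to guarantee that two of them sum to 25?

Partition {1, …, 24} into 12 pairs: {1,24}, {2,23}, …, {12,13}.
Choosing 12 integers — say the integers 1 through 12 — takes one from each pair and avoids the property.
Choosing 13 forces two into the same pair by pigeonhole, and those sum to 25. So 13.

13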